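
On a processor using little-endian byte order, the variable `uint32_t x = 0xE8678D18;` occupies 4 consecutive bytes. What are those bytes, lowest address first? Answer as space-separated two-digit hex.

Split into bytes (most-significant first): E8 67 8D 18.
In little-endian order the low byte comes first in memory.
So at ascending addresses the bytes are 18 8D 67 E8.

18 8D 67 E8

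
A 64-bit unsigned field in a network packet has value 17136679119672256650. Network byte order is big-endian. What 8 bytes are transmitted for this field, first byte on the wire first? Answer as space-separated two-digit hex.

17136679119672256650 in hexadecimal, padded to 64 bits, is 0xEDD1B6DD85EB288A.
Split into bytes (most-significant first): ED D1 B6 DD 85 EB 28 8A.
Big-endian: lowest address holds the most-significant byte.
So the memory order matches the most-significant-first order: ED D1 B6 DD 85 EB 28 8A.

ED D1 B6 DD 85 EB 28 8A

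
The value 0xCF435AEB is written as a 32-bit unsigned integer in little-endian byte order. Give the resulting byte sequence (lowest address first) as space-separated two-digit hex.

Split into bytes (most-significant first): CF 43 5A EB.
Little-endian: lowest address holds the least-significant byte.
So at ascending addresses the bytes are EB 5A 43 CF.

EB 5A 43 CF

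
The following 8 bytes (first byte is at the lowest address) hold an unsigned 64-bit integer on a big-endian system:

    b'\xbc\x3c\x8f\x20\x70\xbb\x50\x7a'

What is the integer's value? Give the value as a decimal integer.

Big-endian stores the most-significant byte at the lowest address.
The bytes are already most-significant first: 0xBC3C8F2070BB507A.
0xBC3C8F2070BB507A = 13563873547226140794.

13563873547226140794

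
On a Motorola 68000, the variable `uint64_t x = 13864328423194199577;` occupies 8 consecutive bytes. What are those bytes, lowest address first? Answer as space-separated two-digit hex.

13864328423194199577 in hexadecimal, padded to 64 bits, is 0xC067FD3E99D78619.
Split into bytes (most-significant first): C0 67 FD 3E 99 D7 86 19.
In big-endian order the high byte comes first in memory.
So the memory order matches the most-significant-first order: C0 67 FD 3E 99 D7 86 19.

C0 67 FD 3E 99 D7 86 19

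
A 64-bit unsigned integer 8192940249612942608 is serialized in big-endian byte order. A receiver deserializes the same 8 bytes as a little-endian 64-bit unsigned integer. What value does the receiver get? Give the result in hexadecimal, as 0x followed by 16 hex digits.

8192940249612942608 in 64-bit hexadecimal is 0x71B32BBFBC2DFD10.
Stored big-endian, the bytes at ascending addresses are 71 B3 2B BF BC 2D FD 10.
Read back as little-endian, the first byte is least significant, giving 0x10FD2DBCBF2BB371.

0x10FD2DBCBF2BB371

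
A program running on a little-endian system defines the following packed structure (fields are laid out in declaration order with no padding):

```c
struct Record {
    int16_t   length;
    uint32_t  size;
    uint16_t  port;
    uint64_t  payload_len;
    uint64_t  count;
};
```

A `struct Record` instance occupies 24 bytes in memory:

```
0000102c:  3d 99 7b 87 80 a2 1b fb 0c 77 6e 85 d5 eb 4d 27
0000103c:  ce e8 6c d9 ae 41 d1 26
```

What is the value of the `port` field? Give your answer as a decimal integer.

`port` follows `length` (2 B), `size` (4 B), so it starts at offset 2 + 4 = 6 and occupies 2 bytes.
Bytes at offsets 6..7: 1B FB.
In little-endian order the low byte comes first in memory.
Reassemble most-significant byte first: FB 1B → 0xFB1B.
0xFB1B = 64283.

64283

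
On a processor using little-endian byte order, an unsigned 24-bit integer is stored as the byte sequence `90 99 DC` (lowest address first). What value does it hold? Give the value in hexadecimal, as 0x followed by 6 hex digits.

In little-endian order the low byte comes first in memory.
Reassemble most-significant byte first: DC 99 90 → 0xDC9990.

0xDC9990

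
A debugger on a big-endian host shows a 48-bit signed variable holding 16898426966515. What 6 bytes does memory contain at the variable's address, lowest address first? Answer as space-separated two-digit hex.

0F 5E 78 BC 91 F3

16898426966515 in hexadecimal, padded to 48 bits, is 0x0F5E78BC91F3.
Split into bytes (most-significant first): 0F 5E 78 BC 91 F3.
Big-endian: lowest address holds the most-significant byte.
So the memory order matches the most-significant-first order: 0F 5E 78 BC 91 F3.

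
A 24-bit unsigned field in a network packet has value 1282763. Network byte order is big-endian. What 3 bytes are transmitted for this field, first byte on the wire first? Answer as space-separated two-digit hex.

1282763 in hexadecimal, padded to 24 bits, is 0x1392CB.
Split into bytes (most-significant first): 13 92 CB.
Big-endian: lowest address holds the most-significant byte.
So the memory order matches the most-significant-first order: 13 92 CB.

13 92 CB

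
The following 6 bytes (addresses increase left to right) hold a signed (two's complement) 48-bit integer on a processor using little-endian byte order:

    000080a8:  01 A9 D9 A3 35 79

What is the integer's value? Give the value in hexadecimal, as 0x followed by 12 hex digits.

Little-endian: lowest address holds the least-significant byte.
Reassemble most-significant byte first: 79 35 A3 D9 A9 01 → 0x7935A3D9A901.

0x7935A3D9A901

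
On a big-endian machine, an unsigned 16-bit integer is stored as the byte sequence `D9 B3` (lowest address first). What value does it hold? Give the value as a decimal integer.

55731

Big-endian stores the most-significant byte at the lowest address.
The bytes are already most-significant first: 0xD9B3.
0xD9B3 = 55731.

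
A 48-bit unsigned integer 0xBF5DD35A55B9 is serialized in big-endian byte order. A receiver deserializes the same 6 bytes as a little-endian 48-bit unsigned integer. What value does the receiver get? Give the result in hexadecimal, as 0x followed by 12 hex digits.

0xB9555AD35DBF

Stored big-endian, the bytes at ascending addresses are BF 5D D3 5A 55 B9.
Read back as little-endian, the first byte is least significant, giving 0xB9555AD35DBF.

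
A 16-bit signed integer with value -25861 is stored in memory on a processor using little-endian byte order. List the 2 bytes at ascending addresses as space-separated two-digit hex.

Two's complement of -25861 in 16 bits: 25861 = 0x6505; invert → 0x9AFA; add 1 → 0x9AFB.
Split into bytes (most-significant first): 9A FB.
In little-endian order the low byte comes first in memory.
So at ascending addresses the bytes are FB 9A.

FB 9A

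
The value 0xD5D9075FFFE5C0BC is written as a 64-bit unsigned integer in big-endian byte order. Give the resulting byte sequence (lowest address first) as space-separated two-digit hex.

Split into bytes (most-significant first): D5 D9 07 5F FF E5 C0 BC.
In big-endian order the high byte comes first in memory.
So the memory order matches the most-significant-first order: D5 D9 07 5F FF E5 C0 BC.

D5 D9 07 5F FF E5 C0 BC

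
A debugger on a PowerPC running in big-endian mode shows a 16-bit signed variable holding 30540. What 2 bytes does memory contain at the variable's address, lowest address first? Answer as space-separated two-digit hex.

30540 in hexadecimal, padded to 16 bits, is 0x774C.
Split into bytes (most-significant first): 77 4C.
Big-endian stores the most-significant byte at the lowest address.
So the memory order matches the most-significant-first order: 77 4C.

77 4C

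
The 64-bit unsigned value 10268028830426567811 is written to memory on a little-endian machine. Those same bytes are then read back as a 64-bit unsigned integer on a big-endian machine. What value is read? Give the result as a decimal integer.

10268028830426567811 in 64-bit hexadecimal is 0x8E7F5DD1A50B9483.
Stored little-endian, the bytes at ascending addresses are 83 94 0B A5 D1 5D 7F 8E.
Read back as big-endian, the last byte is least significant, giving 0x83940BA5D15D7F8E.
0x83940BA5D15D7F8E = 9481215922331811726.

9481215922331811726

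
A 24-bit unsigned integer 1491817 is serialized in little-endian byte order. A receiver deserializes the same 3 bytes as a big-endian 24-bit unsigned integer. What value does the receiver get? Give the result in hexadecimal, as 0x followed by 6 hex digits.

1491817 in 24-bit hexadecimal is 0x16C369.
Stored little-endian, the bytes at ascending addresses are 69 C3 16.
Read back as big-endian, the last byte is least significant, giving 0x69C316.

0x69C316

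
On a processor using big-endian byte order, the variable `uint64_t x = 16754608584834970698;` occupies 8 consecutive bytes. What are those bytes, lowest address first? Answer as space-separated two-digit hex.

E8 84 53 BC F9 CC 74 4A

16754608584834970698 in hexadecimal, padded to 64 bits, is 0xE88453BCF9CC744A.
Split into bytes (most-significant first): E8 84 53 BC F9 CC 74 4A.
Big-endian stores the most-significant byte at the lowest address.
So the memory order matches the most-significant-first order: E8 84 53 BC F9 CC 74 4A.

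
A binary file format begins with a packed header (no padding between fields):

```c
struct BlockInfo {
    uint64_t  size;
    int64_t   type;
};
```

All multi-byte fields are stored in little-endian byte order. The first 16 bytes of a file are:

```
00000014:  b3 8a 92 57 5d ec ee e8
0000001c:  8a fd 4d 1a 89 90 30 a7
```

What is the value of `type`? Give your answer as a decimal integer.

`type` follows `size` (8 bytes), so it starts at byte offset 8 and occupies 8 bytes.
Bytes at offsets 8..15: 8A FD 4D 1A 89 90 30 A7.
In little-endian order the low byte comes first in memory.
Reassemble most-significant byte first: A7 30 90 89 1A 4D FD 8A → 0xA73090891A4DFD8A.
Top bit is set, so as a signed 64-bit value this is 0xA73090891A4DFD8A − 2^64 = -6399456151967236726.

-6399456151967236726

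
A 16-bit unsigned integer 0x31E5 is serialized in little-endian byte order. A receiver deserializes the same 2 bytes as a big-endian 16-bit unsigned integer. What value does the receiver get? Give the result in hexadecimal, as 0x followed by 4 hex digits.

0xE531

Stored little-endian, the bytes at ascending addresses are E5 31.
Read back as big-endian, the last byte is least significant, giving 0xE531.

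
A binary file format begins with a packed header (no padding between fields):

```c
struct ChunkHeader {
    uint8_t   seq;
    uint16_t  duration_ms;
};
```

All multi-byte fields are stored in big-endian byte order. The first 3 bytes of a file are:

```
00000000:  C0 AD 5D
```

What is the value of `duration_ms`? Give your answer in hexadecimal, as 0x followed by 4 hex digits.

`duration_ms` follows `seq` (1 byte), so it starts at byte offset 1 and occupies 2 bytes.
Bytes at offsets 1..2: AD 5D.
In big-endian order the high byte comes first in memory.
The bytes are already most-significant first: 0xAD5D.

0xAD5D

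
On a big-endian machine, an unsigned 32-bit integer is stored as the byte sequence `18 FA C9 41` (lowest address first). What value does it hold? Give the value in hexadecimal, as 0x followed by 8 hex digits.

0x18FAC941

Big-endian: lowest address holds the most-significant byte.
The bytes are already most-significant first: 0x18FAC941.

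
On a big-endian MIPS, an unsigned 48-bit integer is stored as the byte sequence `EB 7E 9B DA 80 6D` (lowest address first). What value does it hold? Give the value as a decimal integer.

In big-endian order the high byte comes first in memory.
The bytes are already most-significant first: 0xEB7E9BDA806D.
0xEB7E9BDA806D = 258929013194861.

258929013194861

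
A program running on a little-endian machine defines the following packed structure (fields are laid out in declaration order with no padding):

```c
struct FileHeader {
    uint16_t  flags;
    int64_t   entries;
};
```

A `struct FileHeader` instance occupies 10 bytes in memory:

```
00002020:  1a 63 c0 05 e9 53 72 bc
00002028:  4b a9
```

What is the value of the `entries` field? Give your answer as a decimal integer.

`entries` follows `flags` (2 bytes), so it starts at byte offset 2 and occupies 8 bytes.
Bytes at offsets 2..9: C0 05 E9 53 72 BC 4B A9.
Little-endian stores the least-significant byte at the lowest address.
Reassemble most-significant byte first: A9 4B BC 72 53 E9 05 C0 → 0xA94BBC7253E905C0.
Top bit is set, so as a signed 64-bit value this is 0xA94BBC7253E905C0 − 2^64 = -6247692858826357312.

-6247692858826357312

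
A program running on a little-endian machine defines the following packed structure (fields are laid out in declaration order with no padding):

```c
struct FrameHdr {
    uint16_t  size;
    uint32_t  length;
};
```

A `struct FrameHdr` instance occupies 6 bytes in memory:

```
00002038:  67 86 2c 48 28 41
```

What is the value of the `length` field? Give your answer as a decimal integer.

1093158956

`length` follows `size` (2 bytes), so it starts at byte offset 2 and occupies 4 bytes.
Bytes at offsets 2..5: 2C 48 28 41.
Little-endian: lowest address holds the least-significant byte.
Reassemble most-significant byte first: 41 28 48 2C → 0x4128482C.
0x4128482C = 1093158956.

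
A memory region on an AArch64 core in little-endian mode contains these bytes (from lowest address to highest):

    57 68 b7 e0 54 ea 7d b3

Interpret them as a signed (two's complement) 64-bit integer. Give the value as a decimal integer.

-5512992718563350441

In little-endian order the low byte comes first in memory.
Reassemble most-significant byte first: B3 7D EA 54 E0 B7 68 57 → 0xB37DEA54E0B76857.
Top bit is set, so as a signed 64-bit value this is 0xB37DEA54E0B76857 − 2^64 = -5512992718563350441.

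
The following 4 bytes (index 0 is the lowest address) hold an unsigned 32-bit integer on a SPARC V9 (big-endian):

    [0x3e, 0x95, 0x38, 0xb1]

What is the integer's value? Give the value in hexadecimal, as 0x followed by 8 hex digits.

Big-endian: lowest address holds the most-significant byte.
The bytes are already most-significant first: 0x3E9538B1.

0x3E9538B1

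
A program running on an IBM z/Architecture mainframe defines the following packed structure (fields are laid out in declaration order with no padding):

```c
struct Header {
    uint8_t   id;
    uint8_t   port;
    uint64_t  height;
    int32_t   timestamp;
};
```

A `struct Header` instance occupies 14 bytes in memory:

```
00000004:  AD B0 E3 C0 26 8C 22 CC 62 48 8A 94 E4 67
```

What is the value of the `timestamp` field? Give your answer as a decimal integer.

-1969953689

`timestamp` follows `id` (1 B), `port` (1 B), `height` (8 B), so it starts at offset 1 + 1 + 8 = 10 and occupies 4 bytes.
Bytes at offsets 10..13: 8A 94 E4 67.
In big-endian order the high byte comes first in memory.
The bytes are already most-significant first: 0x8A94E467.
Top bit is set, so as a signed 32-bit value this is 0x8A94E467 − 2^32 = -1969953689.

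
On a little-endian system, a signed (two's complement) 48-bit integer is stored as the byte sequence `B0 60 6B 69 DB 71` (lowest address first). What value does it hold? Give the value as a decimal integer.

In little-endian order the low byte comes first in memory.
Reassemble most-significant byte first: 71 DB 69 6B 60 B0 → 0x71DB696B60B0.
0x71DB696B60B0 = 125187180421296.

125187180421296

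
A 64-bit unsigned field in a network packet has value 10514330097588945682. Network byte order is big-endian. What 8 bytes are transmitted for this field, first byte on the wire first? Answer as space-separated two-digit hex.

10514330097588945682 in hexadecimal, padded to 64 bits, is 0x91EA678435FCC312.
Split into bytes (most-significant first): 91 EA 67 84 35 FC C3 12.
Big-endian stores the most-significant byte at the lowest address.
So the memory order matches the most-significant-first order: 91 EA 67 84 35 FC C3 12.

91 EA 67 84 35 FC C3 12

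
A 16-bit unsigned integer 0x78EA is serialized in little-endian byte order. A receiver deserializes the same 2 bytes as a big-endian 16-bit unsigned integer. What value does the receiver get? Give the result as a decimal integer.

Stored little-endian, the bytes at ascending addresses are EA 78.
Read back as big-endian, the last byte is least significant, giving 0xEA78.
0xEA78 = 60024.

60024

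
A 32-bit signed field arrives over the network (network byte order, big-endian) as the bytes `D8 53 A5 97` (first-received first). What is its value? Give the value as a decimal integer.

In big-endian order the high byte comes first in memory.
The bytes are already most-significant first: 0xD853A597.
Top bit is set, so as a signed 32-bit value this is 0xD853A597 − 2^32 = -665606761.

-665606761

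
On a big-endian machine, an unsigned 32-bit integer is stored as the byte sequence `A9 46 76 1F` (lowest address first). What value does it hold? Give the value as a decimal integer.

Big-endian: lowest address holds the most-significant byte.
The bytes are already most-significant first: 0xA946761F.
0xA946761F = 2839967263.

2839967263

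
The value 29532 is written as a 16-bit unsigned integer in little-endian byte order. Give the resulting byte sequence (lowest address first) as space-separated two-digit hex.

29532 in hexadecimal, padded to 16 bits, is 0x735C.
Split into bytes (most-significant first): 73 5C.
Little-endian: lowest address holds the least-significant byte.
So at ascending addresses the bytes are 5C 73.

5C 73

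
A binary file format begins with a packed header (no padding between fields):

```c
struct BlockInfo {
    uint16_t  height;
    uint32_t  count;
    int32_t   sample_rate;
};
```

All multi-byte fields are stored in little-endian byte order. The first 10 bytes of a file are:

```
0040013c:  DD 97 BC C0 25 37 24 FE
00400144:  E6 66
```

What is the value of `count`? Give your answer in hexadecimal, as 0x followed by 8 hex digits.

`count` follows `height` (2 bytes), so it starts at byte offset 2 and occupies 4 bytes.
Bytes at offsets 2..5: BC C0 25 37.
Little-endian stores the least-significant byte at the lowest address.
Reassemble most-significant byte first: 37 25 C0 BC → 0x3725C0BC.

0x3725C0BC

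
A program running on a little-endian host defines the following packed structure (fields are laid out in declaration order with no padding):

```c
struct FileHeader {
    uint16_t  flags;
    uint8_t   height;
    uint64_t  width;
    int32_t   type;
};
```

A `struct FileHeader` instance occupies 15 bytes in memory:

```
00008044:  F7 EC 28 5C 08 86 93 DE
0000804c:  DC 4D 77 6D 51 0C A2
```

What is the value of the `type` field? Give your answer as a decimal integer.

-1576251027

`type` follows `flags` (2 B), `height` (1 B), `width` (8 B), so it starts at offset 2 + 1 + 8 = 11 and occupies 4 bytes.
Bytes at offsets 11..14: 6D 51 0C A2.
Little-endian stores the least-significant byte at the lowest address.
Reassemble most-significant byte first: A2 0C 51 6D → 0xA20C516D.
Top bit is set, so as a signed 32-bit value this is 0xA20C516D − 2^32 = -1576251027.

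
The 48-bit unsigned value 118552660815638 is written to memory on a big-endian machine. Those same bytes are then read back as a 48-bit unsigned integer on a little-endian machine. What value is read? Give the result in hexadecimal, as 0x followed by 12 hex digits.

118552660815638 in 48-bit hexadecimal is 0x6BD2B13C2F16.
Stored big-endian, the bytes at ascending addresses are 6B D2 B1 3C 2F 16.
Read back as little-endian, the first byte is least significant, giving 0x162F3CB1D26B.

0x162F3CB1D26B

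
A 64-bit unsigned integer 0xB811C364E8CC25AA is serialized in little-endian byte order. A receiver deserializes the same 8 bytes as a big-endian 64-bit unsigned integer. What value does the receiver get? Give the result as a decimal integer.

Stored little-endian, the bytes at ascending addresses are AA 25 CC E8 64 C3 11 B8.
Read back as big-endian, the last byte is least significant, giving 0xAA25CCE864C311B8.
0xAA25CCE864C311B8 = 12260430859081028024.

12260430859081028024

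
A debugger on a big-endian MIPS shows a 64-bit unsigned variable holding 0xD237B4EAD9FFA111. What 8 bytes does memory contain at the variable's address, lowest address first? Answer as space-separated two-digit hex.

Split into bytes (most-significant first): D2 37 B4 EA D9 FF A1 11.
Big-endian: lowest address holds the most-significant byte.
So the memory order matches the most-significant-first order: D2 37 B4 EA D9 FF A1 11.

D2 37 B4 EA D9 FF A1 11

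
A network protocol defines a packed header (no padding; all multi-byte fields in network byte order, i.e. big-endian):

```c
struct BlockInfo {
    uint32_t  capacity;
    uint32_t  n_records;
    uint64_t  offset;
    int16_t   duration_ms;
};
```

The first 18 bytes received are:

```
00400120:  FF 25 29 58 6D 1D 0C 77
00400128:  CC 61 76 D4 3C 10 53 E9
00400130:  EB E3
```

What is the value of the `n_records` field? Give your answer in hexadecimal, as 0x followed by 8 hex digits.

0x6D1D0C77

`n_records` follows `capacity` (4 bytes), so it starts at byte offset 4 and occupies 4 bytes.
Bytes at offsets 4..7: 6D 1D 0C 77.
Big-endian stores the most-significant byte at the lowest address.
The bytes are already most-significant first: 0x6D1D0C77.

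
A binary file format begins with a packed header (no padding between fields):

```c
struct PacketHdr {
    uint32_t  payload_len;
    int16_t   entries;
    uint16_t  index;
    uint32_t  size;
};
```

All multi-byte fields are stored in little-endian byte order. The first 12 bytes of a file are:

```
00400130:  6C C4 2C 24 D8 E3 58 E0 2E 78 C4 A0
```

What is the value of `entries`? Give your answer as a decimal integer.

-7208

`entries` follows `payload_len` (4 bytes), so it starts at byte offset 4 and occupies 2 bytes.
Bytes at offsets 4..5: D8 E3.
Little-endian stores the least-significant byte at the lowest address.
Reassemble most-significant byte first: E3 D8 → 0xE3D8.
Top bit is set, so as a signed 16-bit value this is 0xE3D8 − 2^16 = -7208.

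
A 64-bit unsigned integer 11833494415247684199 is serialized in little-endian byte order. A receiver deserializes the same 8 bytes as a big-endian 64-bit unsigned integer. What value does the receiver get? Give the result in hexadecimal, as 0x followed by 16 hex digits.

11833494415247684199 in 64-bit hexadecimal is 0xA439047960683267.
Stored little-endian, the bytes at ascending addresses are 67 32 68 60 79 04 39 A4.
Read back as big-endian, the last byte is least significant, giving 0x67326860790439A4.

0x67326860790439A4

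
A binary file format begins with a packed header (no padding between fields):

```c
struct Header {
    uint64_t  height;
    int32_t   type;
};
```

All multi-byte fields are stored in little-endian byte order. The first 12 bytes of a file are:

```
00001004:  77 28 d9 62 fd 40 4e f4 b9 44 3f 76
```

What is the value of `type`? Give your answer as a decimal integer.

1983857849

`type` follows `height` (8 bytes), so it starts at byte offset 8 and occupies 4 bytes.
Bytes at offsets 8..11: B9 44 3F 76.
Little-endian stores the least-significant byte at the lowest address.
Reassemble most-significant byte first: 76 3F 44 B9 → 0x763F44B9.
0x763F44B9 = 1983857849.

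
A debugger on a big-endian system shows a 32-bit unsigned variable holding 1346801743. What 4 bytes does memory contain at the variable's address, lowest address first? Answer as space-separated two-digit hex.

1346801743 in hexadecimal, padded to 32 bits, is 0x5046904F.
Split into bytes (most-significant first): 50 46 90 4F.
In big-endian order the high byte comes first in memory.
So the memory order matches the most-significant-first order: 50 46 90 4F.

50 46 90 4F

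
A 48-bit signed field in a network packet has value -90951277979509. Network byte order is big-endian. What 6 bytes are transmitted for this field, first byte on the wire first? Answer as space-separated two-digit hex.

Two's complement of -90951277979509 in 48 bits: 90951277979509 = 0x52B83E9DA775; invert → 0xAD47C162588A; add 1 → 0xAD47C162588B.
Split into bytes (most-significant first): AD 47 C1 62 58 8B.
In big-endian order the high byte comes first in memory.
So the memory order matches the most-significant-first order: AD 47 C1 62 58 8B.

AD 47 C1 62 58 8B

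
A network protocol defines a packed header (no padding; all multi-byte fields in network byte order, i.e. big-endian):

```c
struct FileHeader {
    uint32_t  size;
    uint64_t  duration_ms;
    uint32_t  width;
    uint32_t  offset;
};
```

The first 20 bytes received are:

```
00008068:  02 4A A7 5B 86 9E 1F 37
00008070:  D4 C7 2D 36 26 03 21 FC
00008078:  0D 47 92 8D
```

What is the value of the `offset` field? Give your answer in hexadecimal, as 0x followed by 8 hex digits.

`offset` follows `size` (4 B), `duration_ms` (8 B), `width` (4 B), so it starts at offset 4 + 8 + 4 = 16 and occupies 4 bytes.
Bytes at offsets 16..19: 0D 47 92 8D.
In big-endian order the high byte comes first in memory.
The bytes are already most-significant first: 0x0D47928D.

0x0D47928D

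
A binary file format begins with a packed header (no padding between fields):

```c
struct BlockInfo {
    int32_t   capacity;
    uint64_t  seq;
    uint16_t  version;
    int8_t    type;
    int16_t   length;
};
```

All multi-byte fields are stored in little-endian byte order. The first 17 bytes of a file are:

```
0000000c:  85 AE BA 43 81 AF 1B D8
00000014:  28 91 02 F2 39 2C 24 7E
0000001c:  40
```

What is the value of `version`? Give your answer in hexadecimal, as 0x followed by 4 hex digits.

`version` follows `capacity` (4 B), `seq` (8 B), so it starts at offset 4 + 8 = 12 and occupies 2 bytes.
Bytes at offsets 12..13: 39 2C.
In little-endian order the low byte comes first in memory.
Reassemble most-significant byte first: 2C 39 → 0x2C39.

0x2C39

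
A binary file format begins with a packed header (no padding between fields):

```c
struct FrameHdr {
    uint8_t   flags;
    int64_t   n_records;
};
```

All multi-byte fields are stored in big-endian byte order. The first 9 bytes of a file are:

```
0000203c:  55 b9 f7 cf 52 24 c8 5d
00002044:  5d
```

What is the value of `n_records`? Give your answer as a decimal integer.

`n_records` follows `flags` (1 byte), so it starts at byte offset 1 and occupies 8 bytes.
Bytes at offsets 1..8: B9 F7 CF 52 24 C8 5D 5D.
Big-endian stores the most-significant byte at the lowest address.
The bytes are already most-significant first: 0xB9F7CF5224C85D5D.
Top bit is set, so as a signed 64-bit value this is 0xB9F7CF5224C85D5D − 2^64 = -5046336905733972643.

-5046336905733972643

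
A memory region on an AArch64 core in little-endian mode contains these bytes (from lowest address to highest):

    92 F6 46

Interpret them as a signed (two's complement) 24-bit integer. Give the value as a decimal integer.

4650642

Little-endian: lowest address holds the least-significant byte.
Reassemble most-significant byte first: 46 F6 92 → 0x46F692.
0x46F692 = 4650642.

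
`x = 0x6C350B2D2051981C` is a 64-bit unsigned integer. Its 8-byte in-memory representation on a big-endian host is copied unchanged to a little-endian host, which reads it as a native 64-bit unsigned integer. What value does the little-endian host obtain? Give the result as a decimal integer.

2060486028158514540

Stored big-endian, the bytes at ascending addresses are 6C 35 0B 2D 20 51 98 1C.
Read back as little-endian, the first byte is least significant, giving 0x1C9851202D0B356C.
0x1C9851202D0B356C = 2060486028158514540.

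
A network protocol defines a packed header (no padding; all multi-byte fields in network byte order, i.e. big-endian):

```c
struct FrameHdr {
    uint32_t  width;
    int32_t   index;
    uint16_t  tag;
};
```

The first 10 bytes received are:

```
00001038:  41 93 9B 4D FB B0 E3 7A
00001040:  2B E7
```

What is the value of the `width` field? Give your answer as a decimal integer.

`width` is the first field, at byte offset 0, occupying 4 bytes.
Bytes at offsets 0..3: 41 93 9B 4D.
In big-endian order the high byte comes first in memory.
The bytes are already most-significant first: 0x41939B4D.
0x41939B4D = 1100192589.

1100192589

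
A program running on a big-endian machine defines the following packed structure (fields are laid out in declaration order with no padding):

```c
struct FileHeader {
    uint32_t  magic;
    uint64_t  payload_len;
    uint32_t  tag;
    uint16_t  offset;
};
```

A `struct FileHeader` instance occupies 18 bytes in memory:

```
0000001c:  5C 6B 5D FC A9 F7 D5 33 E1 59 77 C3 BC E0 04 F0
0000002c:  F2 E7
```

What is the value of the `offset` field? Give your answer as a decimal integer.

`offset` follows `magic` (4 B), `payload_len` (8 B), `tag` (4 B), so it starts at offset 4 + 8 + 4 = 16 and occupies 2 bytes.
Bytes at offsets 16..17: F2 E7.
Big-endian: lowest address holds the most-significant byte.
The bytes are already most-significant first: 0xF2E7.
0xF2E7 = 62183.

62183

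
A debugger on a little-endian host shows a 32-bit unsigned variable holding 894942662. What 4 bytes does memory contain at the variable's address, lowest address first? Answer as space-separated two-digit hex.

894942662 in hexadecimal, padded to 32 bits, is 0x3557BDC6.
Split into bytes (most-significant first): 35 57 BD C6.
Little-endian: lowest address holds the least-significant byte.
So at ascending addresses the bytes are C6 BD 57 35.

C6 BD 57 35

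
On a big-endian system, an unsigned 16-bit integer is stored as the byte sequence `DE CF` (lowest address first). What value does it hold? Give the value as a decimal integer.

57039

Big-endian: lowest address holds the most-significant byte.
The bytes are already most-significant first: 0xDECF.
0xDECF = 57039.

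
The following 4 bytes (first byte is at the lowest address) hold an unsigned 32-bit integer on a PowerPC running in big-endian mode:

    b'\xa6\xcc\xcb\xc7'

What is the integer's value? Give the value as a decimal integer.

2798439367

Big-endian stores the most-significant byte at the lowest address.
The bytes are already most-significant first: 0xA6CCCBC7.
0xA6CCCBC7 = 2798439367.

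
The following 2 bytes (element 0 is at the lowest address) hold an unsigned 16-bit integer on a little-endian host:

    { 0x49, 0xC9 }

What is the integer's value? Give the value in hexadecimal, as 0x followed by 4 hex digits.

In little-endian order the low byte comes first in memory.
Reassemble most-significant byte first: C9 49 → 0xC949.

0xC949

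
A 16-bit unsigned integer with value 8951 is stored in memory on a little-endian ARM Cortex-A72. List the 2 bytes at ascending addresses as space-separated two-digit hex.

8951 in hexadecimal, padded to 16 bits, is 0x22F7.
Split into bytes (most-significant first): 22 F7.
In little-endian order the low byte comes first in memory.
So at ascending addresses the bytes are F7 22.

F7 22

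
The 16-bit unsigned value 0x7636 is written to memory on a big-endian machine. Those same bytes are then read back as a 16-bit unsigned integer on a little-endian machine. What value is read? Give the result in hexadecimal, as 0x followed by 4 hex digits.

Stored big-endian, the bytes at ascending addresses are 76 36.
Read back as little-endian, the first byte is least significant, giving 0x3676.

0x3676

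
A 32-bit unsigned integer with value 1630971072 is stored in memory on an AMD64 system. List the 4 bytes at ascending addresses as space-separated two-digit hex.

1630971072 in hexadecimal, padded to 32 bits, is 0x6136A4C0.
Split into bytes (most-significant first): 61 36 A4 C0.
Little-endian: lowest address holds the least-significant byte.
So at ascending addresses the bytes are C0 A4 36 61.

C0 A4 36 61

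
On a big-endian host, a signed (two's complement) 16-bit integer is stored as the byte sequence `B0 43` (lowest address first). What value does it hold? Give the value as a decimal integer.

-20413

Big-endian stores the most-significant byte at the lowest address.
The bytes are already most-significant first: 0xB043.
Top bit is set, so as a signed 16-bit value this is 0xB043 − 2^16 = -20413.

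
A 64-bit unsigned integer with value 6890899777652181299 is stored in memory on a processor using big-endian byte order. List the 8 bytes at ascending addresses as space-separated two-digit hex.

5F A1 64 D6 95 C6 C9 33

6890899777652181299 in hexadecimal, padded to 64 bits, is 0x5FA164D695C6C933.
Split into bytes (most-significant first): 5F A1 64 D6 95 C6 C9 33.
In big-endian order the high byte comes first in memory.
So the memory order matches the most-significant-first order: 5F A1 64 D6 95 C6 C9 33.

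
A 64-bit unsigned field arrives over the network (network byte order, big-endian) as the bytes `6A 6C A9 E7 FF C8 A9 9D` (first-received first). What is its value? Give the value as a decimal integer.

Big-endian: lowest address holds the most-significant byte.
The bytes are already most-significant first: 0x6A6CA9E7FFC8A99D.
0x6A6CA9E7FFC8A99D = 7668691079398992285.

7668691079398992285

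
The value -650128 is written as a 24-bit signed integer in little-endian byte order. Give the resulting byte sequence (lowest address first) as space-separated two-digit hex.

70 14 F6

Two's complement of -650128 in 24 bits: 650128 = 0x09EB90; invert → 0xF6146F; add 1 → 0xF61470.
Split into bytes (most-significant first): F6 14 70.
In little-endian order the low byte comes first in memory.
So at ascending addresses the bytes are 70 14 F6.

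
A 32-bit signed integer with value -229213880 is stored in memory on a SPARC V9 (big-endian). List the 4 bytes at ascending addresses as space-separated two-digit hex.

Two's complement of -229213880 in 32 bits: 229213880 = 0x0DA986B8; invert → 0xF2567947; add 1 → 0xF2567948.
Split into bytes (most-significant first): F2 56 79 48.
Big-endian: lowest address holds the most-significant byte.
So the memory order matches the most-significant-first order: F2 56 79 48.

F2 56 79 48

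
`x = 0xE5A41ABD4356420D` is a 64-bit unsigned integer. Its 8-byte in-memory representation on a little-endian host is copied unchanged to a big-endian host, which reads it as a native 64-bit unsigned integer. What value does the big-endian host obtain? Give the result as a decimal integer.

Stored little-endian, the bytes at ascending addresses are 0D 42 56 43 BD 1A A4 E5.
Read back as big-endian, the last byte is least significant, giving 0x0D425643BD1AA4E5.
0x0D425643BD1AA4E5 = 955420919891404005.

955420919891404005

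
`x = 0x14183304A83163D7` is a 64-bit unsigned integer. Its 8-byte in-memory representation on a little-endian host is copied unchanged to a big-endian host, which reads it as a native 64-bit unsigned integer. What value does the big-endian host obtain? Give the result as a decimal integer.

15520303338543585300

Stored little-endian, the bytes at ascending addresses are D7 63 31 A8 04 33 18 14.
Read back as big-endian, the last byte is least significant, giving 0xD76331A804331814.
0xD76331A804331814 = 15520303338543585300.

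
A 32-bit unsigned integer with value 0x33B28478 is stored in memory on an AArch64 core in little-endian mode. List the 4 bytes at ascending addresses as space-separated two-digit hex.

Split into bytes (most-significant first): 33 B2 84 78.
Little-endian stores the least-significant byte at the lowest address.
So at ascending addresses the bytes are 78 84 B2 33.

78 84 B2 33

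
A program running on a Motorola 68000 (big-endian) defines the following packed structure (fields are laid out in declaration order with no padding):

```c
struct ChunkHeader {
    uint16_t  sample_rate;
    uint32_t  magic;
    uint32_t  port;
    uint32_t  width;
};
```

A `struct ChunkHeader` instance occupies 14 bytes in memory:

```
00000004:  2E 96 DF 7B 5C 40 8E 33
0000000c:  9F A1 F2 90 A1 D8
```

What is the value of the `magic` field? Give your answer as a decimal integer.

3749403712

`magic` follows `sample_rate` (2 bytes), so it starts at byte offset 2 and occupies 4 bytes.
Bytes at offsets 2..5: DF 7B 5C 40.
In big-endian order the high byte comes first in memory.
The bytes are already most-significant first: 0xDF7B5C40.
0xDF7B5C40 = 3749403712.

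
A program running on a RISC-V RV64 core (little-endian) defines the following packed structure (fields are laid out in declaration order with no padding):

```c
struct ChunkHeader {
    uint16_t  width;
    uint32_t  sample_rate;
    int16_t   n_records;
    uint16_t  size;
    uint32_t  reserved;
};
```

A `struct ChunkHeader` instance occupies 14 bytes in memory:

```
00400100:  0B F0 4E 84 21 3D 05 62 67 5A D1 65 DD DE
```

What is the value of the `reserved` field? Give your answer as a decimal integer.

`reserved` follows `width` (2 B), `sample_rate` (4 B), `n_records` (2 B), `size` (2 B), so it starts at offset 2 + 4 + 2 + 2 = 10 and occupies 4 bytes.
Bytes at offsets 10..13: D1 65 DD DE.
Little-endian stores the least-significant byte at the lowest address.
Reassemble most-significant byte first: DE DD 65 D1 → 0xDEDD65D1.
0xDEDD65D1 = 3739051473.

3739051473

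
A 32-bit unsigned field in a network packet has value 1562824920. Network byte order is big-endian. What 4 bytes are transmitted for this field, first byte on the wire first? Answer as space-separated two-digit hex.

5D 26 D0 D8

1562824920 in hexadecimal, padded to 32 bits, is 0x5D26D0D8.
Split into bytes (most-significant first): 5D 26 D0 D8.
In big-endian order the high byte comes first in memory.
So the memory order matches the most-significant-first order: 5D 26 D0 D8.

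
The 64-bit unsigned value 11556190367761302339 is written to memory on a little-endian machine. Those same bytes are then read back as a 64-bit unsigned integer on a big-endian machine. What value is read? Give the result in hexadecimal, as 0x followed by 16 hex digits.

11556190367761302339 in 64-bit hexadecimal is 0xA05FD5E983340343.
Stored little-endian, the bytes at ascending addresses are 43 03 34 83 E9 D5 5F A0.
Read back as big-endian, the last byte is least significant, giving 0x43033483E9D55FA0.

0x43033483E9D55FA0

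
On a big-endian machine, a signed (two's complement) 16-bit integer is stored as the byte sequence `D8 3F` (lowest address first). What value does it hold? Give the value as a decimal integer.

In big-endian order the high byte comes first in memory.
The bytes are already most-significant first: 0xD83F.
Top bit is set, so as a signed 16-bit value this is 0xD83F − 2^16 = -10177.

-10177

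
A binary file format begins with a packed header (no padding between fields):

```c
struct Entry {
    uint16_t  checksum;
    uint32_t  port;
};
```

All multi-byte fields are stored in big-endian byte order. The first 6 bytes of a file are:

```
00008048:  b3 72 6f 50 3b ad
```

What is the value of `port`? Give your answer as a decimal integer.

`port` follows `checksum` (2 bytes), so it starts at byte offset 2 and occupies 4 bytes.
Bytes at offsets 2..5: 6F 50 3B AD.
Big-endian stores the most-significant byte at the lowest address.
The bytes are already most-significant first: 0x6F503BAD.
0x6F503BAD = 1867529133.

1867529133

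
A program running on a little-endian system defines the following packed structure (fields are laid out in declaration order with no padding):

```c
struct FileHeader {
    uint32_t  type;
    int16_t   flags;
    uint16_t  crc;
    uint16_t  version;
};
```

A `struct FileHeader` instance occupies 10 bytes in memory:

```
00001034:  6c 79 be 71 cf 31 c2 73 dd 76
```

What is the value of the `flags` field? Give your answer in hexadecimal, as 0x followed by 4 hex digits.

`flags` follows `type` (4 bytes), so it starts at byte offset 4 and occupies 2 bytes.
Bytes at offsets 4..5: CF 31.
Little-endian: lowest address holds the least-significant byte.
Reassemble most-significant byte first: 31 CF → 0x31CF.

0x31CF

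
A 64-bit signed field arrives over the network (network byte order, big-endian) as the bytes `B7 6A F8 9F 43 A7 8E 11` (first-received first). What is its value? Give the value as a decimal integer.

Big-endian stores the most-significant byte at the lowest address.
The bytes are already most-significant first: 0xB76AF89F43A78E11.
Top bit is set, so as a signed 64-bit value this is 0xB76AF89F43A78E11 − 2^64 = -5230094654318866927.

-5230094654318866927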